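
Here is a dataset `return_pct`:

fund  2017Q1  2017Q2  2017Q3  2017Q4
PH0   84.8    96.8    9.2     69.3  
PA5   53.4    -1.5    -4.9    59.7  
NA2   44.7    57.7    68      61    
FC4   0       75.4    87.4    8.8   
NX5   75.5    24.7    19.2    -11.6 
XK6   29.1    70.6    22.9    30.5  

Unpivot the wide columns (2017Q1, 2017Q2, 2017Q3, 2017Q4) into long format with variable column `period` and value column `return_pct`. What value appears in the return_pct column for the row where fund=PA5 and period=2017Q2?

-1.5

Unpivoting turns each (fund, wide-column) pair into one long row.
The wide cell at row PA5, column 2017Q2 holds -1.5, so the long row (PA5, 2017Q2) has return_pct=-1.5.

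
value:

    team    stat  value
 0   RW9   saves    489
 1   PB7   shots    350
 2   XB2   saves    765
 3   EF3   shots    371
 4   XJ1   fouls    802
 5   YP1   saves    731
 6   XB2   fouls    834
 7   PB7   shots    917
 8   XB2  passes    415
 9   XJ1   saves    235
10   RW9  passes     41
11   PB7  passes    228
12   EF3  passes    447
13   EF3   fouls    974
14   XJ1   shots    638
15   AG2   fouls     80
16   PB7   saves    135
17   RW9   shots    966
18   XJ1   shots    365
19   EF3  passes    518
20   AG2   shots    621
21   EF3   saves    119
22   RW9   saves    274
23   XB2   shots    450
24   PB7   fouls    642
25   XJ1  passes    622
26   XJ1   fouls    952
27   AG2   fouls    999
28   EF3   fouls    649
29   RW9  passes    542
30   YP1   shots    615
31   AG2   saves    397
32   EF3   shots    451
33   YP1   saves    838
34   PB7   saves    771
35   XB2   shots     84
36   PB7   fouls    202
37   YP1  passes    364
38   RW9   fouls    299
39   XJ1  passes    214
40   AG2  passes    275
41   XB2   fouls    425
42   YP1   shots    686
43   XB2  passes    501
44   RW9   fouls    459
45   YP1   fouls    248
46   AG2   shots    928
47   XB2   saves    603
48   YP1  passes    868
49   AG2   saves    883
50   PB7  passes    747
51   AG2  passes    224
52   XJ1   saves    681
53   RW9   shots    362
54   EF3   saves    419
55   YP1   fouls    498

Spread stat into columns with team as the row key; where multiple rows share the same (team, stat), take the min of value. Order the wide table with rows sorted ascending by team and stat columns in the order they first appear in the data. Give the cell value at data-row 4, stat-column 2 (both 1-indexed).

362

With rows sorted ascending by team, row 4 is team=RW9. stat columns in first-appearance order: saves, shots, fouls, passes; column 2 is shots.
Long rows with team=RW9, stat=shots: min(966, 362) = 362.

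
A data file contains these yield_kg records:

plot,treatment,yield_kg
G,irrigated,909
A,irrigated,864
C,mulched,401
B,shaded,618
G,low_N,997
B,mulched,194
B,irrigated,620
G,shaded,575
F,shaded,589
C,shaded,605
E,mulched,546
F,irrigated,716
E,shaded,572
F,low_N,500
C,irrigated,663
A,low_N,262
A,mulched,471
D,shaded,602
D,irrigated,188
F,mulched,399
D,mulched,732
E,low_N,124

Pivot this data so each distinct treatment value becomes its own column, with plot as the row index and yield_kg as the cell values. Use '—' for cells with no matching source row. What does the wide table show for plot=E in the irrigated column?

—

No long-format row has plot=E and treatment=irrigated, so the cell is —.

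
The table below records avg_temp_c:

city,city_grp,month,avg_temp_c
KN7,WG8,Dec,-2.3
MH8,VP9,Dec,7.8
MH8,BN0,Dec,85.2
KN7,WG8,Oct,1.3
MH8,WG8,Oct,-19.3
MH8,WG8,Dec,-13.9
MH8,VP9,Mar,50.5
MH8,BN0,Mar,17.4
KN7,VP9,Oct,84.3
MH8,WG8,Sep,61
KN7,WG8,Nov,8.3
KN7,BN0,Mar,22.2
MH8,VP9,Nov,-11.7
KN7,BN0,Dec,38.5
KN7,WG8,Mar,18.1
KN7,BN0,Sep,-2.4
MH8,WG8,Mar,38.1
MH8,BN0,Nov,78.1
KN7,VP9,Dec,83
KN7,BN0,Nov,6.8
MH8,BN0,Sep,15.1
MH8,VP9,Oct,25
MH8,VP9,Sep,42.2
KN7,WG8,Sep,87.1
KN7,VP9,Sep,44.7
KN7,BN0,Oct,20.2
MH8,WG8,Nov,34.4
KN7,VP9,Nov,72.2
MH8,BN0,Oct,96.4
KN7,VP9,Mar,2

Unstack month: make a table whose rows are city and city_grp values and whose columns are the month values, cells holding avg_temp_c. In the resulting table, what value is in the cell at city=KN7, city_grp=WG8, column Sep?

87.1

Wide layout: rows indexed by city and city_grp, columns are the 5 distinct month values (Dec, Oct, Mar, Sep, Nov).
Cell (city=KN7, city_grp=WG8, month=Sep) draws from the long row where city=KN7, city_grp=WG8 and month=Sep, which has avg_temp_c=87.1.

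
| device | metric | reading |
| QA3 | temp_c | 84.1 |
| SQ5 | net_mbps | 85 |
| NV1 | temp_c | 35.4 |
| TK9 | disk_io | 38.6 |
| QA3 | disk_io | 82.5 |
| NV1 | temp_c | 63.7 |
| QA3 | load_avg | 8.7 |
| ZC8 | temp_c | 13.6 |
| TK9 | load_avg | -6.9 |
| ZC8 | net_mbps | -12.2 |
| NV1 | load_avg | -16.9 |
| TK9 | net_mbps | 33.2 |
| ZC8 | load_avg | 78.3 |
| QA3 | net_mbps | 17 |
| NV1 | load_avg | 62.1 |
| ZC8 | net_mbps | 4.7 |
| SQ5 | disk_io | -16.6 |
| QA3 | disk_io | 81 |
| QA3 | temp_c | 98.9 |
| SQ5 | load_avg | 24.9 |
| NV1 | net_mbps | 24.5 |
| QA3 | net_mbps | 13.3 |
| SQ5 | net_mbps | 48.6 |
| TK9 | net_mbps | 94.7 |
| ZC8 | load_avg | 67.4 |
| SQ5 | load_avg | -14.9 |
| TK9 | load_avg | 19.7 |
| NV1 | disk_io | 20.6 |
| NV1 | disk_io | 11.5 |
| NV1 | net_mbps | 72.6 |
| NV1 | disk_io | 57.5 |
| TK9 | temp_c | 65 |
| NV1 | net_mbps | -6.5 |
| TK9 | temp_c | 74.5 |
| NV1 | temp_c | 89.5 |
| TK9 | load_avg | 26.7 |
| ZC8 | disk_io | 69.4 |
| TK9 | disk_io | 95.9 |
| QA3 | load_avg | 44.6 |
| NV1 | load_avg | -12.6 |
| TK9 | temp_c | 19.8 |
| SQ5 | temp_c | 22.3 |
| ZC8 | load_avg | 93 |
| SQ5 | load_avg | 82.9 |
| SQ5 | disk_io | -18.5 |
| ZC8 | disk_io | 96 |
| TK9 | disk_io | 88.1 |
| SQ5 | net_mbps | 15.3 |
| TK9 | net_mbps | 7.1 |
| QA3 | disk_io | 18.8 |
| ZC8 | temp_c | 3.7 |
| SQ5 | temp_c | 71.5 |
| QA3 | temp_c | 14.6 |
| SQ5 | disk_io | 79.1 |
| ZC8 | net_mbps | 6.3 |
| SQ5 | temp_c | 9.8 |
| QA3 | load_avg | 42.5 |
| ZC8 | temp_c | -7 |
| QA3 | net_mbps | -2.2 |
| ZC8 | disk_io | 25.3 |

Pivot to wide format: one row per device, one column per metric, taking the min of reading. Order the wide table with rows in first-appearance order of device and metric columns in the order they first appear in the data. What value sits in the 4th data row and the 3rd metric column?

38.6

With rows in first-appearance order of device, row 4 is device=TK9. metric columns in first-appearance order: temp_c, net_mbps, disk_io, load_avg; column 3 is disk_io.
Long rows with device=TK9, metric=disk_io: min(38.6, 95.9, 88.1) = 38.6.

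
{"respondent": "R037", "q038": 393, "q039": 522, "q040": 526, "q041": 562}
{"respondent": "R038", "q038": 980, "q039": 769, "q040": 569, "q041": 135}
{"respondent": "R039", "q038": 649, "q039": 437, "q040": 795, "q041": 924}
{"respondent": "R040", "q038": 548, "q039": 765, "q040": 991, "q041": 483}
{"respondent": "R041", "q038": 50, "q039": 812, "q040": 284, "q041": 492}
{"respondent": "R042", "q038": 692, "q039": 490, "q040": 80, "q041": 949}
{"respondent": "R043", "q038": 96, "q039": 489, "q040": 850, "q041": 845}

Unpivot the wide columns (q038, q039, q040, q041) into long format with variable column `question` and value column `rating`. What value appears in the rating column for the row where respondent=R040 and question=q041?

Unpivoting turns each (respondent, wide-column) pair into one long row.
The wide cell at row R040, column q041 holds 483, so the long row (R040, q041) has rating=483.

483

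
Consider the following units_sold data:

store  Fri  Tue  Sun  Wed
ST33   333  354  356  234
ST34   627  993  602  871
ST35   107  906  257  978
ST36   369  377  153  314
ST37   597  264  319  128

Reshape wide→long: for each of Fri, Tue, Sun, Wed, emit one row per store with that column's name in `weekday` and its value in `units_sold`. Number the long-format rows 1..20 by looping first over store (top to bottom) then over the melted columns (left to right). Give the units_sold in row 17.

597

20 rows total (5 × 4). Row 17: index ⌊(17-1)/4⌋ = 4 into store → ST37; (17-1) mod 4 = 0 into the melted columns → Fri.
So row 17 is (ST37, Fri, 597); units_sold = 597.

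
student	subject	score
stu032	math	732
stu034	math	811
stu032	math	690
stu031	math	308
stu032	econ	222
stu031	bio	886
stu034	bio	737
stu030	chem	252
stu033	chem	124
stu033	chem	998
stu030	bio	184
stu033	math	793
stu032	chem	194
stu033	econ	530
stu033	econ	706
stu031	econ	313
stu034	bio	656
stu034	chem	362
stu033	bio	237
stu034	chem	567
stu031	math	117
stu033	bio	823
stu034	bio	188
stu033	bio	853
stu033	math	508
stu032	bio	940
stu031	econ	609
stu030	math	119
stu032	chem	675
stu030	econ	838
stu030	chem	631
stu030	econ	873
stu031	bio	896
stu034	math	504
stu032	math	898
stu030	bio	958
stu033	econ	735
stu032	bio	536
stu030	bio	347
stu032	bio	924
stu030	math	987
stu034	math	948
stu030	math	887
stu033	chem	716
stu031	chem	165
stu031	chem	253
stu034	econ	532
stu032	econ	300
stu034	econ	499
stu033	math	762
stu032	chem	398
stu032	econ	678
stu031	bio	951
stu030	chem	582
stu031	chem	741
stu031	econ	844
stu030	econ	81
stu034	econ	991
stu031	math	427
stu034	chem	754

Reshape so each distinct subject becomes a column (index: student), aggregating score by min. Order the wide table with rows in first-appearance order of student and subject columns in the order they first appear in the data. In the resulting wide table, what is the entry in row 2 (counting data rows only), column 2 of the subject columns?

499

With rows in first-appearance order of student, row 2 is student=stu034. subject columns in first-appearance order: math, econ, bio, chem; column 2 is econ.
Long rows with student=stu034, subject=econ: min(532, 499, 991) = 499.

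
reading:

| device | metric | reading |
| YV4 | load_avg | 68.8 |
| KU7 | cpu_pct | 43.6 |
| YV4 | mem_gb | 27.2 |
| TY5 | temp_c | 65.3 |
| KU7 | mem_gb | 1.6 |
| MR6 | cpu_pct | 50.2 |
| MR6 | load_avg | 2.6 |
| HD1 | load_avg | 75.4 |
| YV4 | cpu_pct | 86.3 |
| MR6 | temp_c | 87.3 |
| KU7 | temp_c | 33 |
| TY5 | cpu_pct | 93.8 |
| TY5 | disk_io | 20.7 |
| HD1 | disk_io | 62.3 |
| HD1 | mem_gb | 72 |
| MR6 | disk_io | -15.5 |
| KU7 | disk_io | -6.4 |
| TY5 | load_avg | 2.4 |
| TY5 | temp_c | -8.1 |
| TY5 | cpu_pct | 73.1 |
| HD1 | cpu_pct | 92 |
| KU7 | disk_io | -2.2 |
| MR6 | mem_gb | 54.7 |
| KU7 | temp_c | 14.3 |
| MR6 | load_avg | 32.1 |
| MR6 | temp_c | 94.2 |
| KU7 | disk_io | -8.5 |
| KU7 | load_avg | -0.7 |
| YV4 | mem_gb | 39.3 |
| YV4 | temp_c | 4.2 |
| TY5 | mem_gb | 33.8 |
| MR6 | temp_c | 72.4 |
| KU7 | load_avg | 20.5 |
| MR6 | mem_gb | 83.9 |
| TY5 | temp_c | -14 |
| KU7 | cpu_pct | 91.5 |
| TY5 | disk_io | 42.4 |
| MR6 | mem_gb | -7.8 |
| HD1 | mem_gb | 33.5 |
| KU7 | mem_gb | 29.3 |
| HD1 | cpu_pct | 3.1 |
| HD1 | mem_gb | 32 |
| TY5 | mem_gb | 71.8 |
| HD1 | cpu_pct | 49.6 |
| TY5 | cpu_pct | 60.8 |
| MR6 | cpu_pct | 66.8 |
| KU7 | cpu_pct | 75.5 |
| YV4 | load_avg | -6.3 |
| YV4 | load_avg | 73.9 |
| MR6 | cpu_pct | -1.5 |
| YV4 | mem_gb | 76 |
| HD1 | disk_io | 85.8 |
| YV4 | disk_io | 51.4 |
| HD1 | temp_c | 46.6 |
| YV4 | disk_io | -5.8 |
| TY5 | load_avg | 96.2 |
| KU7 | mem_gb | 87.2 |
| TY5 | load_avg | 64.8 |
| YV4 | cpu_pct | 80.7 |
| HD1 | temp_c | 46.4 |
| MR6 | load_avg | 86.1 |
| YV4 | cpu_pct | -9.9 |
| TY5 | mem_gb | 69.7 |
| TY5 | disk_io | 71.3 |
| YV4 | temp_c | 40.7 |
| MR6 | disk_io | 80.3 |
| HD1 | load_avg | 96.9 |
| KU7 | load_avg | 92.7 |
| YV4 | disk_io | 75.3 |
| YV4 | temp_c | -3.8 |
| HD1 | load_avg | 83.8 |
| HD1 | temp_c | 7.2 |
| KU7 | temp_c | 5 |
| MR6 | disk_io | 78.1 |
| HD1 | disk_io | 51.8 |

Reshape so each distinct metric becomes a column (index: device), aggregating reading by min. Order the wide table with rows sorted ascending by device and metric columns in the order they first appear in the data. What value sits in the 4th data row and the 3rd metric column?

With rows sorted ascending by device, row 4 is device=TY5. metric columns in first-appearance order: load_avg, cpu_pct, mem_gb, temp_c, disk_io; column 3 is mem_gb.
Long rows with device=TY5, metric=mem_gb: min(33.8, 71.8, 69.7) = 33.8.

33.8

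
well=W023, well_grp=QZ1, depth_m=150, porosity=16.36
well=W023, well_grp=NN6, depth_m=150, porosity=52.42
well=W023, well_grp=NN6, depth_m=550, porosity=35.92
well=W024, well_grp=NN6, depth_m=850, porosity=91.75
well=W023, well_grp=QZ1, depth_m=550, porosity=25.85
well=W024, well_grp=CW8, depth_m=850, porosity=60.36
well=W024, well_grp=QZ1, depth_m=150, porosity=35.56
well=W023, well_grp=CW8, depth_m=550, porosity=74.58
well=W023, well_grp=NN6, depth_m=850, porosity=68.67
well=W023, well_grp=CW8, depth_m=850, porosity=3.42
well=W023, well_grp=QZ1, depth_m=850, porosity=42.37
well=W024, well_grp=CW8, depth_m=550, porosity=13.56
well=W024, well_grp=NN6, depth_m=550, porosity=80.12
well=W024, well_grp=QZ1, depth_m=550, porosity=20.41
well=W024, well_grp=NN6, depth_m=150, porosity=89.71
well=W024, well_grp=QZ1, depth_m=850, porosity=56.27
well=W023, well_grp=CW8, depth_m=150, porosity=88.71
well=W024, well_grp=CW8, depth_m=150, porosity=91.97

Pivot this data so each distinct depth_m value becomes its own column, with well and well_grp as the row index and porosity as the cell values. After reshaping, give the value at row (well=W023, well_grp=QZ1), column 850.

42.37

Wide layout: rows indexed by well and well_grp, columns are the 3 distinct depth_m values (150, 550, 850).
Cell (well=W023, well_grp=QZ1, depth_m=850) draws from the long row where well=W023, well_grp=QZ1 and depth_m=850, which has porosity=42.37.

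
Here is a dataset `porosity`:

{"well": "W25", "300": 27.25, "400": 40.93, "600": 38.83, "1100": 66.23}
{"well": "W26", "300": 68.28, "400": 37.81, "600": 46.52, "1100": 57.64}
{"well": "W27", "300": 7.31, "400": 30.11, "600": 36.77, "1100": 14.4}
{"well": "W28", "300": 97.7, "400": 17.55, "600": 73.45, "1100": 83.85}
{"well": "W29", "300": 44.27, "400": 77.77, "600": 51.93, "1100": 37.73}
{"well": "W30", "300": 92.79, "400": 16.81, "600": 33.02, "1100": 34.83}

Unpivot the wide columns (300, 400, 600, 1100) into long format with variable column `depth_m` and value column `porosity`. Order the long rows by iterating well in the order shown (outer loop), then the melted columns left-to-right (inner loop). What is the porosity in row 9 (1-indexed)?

7.31

24 rows total (6 × 4). Row 9: index ⌊(9-1)/4⌋ = 2 into well → W27; (9-1) mod 4 = 0 into the melted columns → 300.
So row 9 is (W27, 300, 7.31); porosity = 7.31.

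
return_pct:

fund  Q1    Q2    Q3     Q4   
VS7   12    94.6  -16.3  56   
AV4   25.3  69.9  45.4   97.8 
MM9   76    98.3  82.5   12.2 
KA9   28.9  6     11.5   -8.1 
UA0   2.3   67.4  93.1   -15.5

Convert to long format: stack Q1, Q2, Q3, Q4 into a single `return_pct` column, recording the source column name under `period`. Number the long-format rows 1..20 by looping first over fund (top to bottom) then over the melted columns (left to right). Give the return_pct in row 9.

76

20 rows total (5 × 4). Row 9: index ⌊(9-1)/4⌋ = 2 into fund → MM9; (9-1) mod 4 = 0 into the melted columns → Q1.
So row 9 is (MM9, Q1, 76); return_pct = 76.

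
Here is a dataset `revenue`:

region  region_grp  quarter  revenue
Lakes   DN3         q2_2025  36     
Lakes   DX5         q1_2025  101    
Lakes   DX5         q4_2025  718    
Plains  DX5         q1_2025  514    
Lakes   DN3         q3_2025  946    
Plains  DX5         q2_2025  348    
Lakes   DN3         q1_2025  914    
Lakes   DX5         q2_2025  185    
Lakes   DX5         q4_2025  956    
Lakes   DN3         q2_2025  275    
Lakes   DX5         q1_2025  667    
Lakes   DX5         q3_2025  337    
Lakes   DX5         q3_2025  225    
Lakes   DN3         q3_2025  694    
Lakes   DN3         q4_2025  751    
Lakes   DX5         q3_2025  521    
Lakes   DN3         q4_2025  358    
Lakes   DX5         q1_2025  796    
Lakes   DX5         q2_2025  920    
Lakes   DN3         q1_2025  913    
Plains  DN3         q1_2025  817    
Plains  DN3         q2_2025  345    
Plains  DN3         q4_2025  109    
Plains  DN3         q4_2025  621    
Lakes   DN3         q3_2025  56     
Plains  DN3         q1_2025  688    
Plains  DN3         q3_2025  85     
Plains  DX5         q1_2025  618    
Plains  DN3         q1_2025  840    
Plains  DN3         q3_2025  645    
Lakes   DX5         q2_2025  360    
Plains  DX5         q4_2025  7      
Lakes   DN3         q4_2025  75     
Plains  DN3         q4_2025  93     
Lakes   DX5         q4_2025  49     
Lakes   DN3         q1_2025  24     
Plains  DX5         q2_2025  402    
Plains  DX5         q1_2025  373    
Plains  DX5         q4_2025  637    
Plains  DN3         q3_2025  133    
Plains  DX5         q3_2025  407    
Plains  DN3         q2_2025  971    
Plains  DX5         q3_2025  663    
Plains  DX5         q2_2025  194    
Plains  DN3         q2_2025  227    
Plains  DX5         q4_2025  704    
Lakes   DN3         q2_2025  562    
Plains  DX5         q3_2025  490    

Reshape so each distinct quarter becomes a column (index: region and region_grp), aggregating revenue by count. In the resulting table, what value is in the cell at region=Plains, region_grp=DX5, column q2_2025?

Rows with region=Plains, region_grp=DX5 and quarter=q2_2025: revenue values are 348, 402, 194.
3 rows match — count = 3.

3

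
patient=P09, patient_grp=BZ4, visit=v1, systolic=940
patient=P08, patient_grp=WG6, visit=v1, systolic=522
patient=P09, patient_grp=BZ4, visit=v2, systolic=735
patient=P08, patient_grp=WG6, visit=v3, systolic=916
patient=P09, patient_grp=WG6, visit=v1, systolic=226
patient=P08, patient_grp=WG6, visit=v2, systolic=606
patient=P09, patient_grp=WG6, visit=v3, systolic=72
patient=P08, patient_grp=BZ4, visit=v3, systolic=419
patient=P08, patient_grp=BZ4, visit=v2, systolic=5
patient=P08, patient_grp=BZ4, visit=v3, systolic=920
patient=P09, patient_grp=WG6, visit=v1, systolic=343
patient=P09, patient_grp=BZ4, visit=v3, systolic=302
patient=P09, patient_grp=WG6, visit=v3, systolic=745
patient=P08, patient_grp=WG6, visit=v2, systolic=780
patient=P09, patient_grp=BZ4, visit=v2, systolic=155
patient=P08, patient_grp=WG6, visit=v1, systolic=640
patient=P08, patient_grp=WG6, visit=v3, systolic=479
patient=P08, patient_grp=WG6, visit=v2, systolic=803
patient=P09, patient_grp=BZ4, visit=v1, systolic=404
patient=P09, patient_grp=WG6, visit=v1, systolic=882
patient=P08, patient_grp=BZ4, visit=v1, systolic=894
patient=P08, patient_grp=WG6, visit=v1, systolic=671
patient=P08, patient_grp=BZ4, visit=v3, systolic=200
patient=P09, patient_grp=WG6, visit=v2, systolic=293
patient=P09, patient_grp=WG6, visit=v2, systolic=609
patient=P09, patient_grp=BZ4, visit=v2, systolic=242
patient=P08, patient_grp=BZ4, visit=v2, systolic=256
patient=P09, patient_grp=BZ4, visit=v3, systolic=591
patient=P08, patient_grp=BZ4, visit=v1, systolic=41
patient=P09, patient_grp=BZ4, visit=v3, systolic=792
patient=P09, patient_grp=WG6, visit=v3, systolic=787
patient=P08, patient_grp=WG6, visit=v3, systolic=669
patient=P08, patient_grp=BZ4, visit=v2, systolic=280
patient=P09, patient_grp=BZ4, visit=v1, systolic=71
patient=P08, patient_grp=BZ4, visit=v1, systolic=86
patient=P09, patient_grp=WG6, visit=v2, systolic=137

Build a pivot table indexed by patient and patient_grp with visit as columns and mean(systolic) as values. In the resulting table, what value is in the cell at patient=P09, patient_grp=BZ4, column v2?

377.33

Rows with patient=P09, patient_grp=BZ4 and visit=v2: systolic values are 735, 155, 242.
(735 + 155 + 242) / 3 = 377.33.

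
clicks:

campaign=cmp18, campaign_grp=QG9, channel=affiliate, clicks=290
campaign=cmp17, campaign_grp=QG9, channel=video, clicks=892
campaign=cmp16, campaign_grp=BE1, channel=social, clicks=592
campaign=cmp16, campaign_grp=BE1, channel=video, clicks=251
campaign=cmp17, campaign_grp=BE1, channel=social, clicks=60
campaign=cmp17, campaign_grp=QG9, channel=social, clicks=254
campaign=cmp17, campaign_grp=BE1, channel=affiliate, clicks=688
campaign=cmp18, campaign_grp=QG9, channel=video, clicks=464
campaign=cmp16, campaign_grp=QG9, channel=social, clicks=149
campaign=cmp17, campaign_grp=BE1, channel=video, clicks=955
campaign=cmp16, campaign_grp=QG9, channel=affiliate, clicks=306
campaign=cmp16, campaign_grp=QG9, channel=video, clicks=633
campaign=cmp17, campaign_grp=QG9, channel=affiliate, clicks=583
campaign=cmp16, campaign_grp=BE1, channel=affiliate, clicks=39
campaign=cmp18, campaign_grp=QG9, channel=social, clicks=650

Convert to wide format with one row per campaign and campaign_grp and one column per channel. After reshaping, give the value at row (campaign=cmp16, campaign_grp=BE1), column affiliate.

39

Wide layout: rows indexed by campaign and campaign_grp, columns are the 3 distinct channel values (affiliate, video, social).
Cell (campaign=cmp16, campaign_grp=BE1, channel=affiliate) draws from the long row where campaign=cmp16, campaign_grp=BE1 and channel=affiliate, which has clicks=39.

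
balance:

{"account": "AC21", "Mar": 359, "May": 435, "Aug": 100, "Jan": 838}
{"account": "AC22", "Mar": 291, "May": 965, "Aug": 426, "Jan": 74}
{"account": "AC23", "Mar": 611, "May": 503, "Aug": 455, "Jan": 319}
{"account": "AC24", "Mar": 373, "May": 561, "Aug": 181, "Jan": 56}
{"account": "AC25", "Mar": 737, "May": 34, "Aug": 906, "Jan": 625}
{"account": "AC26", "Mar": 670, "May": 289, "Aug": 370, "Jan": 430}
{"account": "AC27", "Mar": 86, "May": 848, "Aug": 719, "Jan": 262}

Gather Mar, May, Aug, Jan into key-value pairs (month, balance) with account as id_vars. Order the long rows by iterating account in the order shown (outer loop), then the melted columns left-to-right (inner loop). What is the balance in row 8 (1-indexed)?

74

28 rows total (7 × 4). Row 8: index ⌊(8-1)/4⌋ = 1 into account → AC22; (8-1) mod 4 = 3 into the melted columns → Jan.
So row 8 is (AC22, Jan, 74); balance = 74.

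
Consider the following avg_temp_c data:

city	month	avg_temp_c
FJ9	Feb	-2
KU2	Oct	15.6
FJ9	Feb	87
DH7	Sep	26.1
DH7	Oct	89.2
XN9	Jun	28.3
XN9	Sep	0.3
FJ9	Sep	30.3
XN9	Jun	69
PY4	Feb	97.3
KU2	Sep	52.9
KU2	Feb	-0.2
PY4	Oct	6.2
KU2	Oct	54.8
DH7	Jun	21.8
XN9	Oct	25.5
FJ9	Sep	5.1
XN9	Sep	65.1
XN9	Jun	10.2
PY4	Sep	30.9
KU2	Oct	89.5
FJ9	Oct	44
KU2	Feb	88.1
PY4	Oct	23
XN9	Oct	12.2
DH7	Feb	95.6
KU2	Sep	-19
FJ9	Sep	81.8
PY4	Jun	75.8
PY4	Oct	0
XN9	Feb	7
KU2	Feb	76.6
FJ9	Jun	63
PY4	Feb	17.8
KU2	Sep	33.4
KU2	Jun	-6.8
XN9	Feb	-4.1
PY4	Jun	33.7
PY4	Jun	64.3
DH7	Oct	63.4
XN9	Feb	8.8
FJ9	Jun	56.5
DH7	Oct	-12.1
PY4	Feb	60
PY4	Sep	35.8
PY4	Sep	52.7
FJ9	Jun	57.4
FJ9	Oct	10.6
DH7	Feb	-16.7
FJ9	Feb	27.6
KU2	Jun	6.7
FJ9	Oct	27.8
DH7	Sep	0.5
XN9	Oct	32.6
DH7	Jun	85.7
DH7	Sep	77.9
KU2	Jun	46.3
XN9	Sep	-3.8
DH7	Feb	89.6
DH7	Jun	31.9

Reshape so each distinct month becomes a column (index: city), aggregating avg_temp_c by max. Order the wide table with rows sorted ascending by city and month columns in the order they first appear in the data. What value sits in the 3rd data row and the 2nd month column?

With rows sorted ascending by city, row 3 is city=KU2. month columns in first-appearance order: Feb, Oct, Sep, Jun; column 2 is Oct.
Long rows with city=KU2, month=Oct: max(15.6, 54.8, 89.5) = 89.5.

89.5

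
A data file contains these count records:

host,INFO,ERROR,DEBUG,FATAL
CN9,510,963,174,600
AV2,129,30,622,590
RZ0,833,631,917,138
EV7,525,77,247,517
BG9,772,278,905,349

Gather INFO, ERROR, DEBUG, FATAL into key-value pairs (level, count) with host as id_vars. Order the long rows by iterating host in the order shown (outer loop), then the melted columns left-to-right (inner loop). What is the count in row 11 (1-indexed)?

917

20 rows total (5 × 4). Row 11: index ⌊(11-1)/4⌋ = 2 into host → RZ0; (11-1) mod 4 = 2 into the melted columns → DEBUG.
So row 11 is (RZ0, DEBUG, 917); count = 917.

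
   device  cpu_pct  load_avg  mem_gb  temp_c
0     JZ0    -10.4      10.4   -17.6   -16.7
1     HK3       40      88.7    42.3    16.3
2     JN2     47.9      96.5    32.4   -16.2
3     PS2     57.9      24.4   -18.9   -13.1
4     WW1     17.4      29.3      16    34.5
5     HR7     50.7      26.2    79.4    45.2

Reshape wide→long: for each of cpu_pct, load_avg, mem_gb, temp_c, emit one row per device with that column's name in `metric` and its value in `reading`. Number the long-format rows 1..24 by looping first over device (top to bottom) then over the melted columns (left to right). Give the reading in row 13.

57.9

24 rows total (6 × 4). Row 13: index ⌊(13-1)/4⌋ = 3 into device → PS2; (13-1) mod 4 = 0 into the melted columns → cpu_pct.
So row 13 is (PS2, cpu_pct, 57.9); reading = 57.9.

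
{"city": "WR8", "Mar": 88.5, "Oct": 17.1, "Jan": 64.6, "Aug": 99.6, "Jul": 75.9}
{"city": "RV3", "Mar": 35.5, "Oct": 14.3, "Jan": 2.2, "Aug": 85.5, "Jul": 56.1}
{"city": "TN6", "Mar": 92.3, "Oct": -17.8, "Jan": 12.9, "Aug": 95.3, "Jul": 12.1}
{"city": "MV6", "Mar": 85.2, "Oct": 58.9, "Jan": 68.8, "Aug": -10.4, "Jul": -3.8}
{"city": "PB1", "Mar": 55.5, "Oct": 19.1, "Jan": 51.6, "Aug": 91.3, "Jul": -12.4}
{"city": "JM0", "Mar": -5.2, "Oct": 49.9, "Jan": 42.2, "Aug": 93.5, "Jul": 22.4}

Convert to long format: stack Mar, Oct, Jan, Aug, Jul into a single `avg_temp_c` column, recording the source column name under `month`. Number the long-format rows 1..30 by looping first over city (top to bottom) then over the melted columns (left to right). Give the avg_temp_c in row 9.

30 rows total (6 × 5). Row 9: index ⌊(9-1)/5⌋ = 1 into city → RV3; (9-1) mod 5 = 3 into the melted columns → Aug.
So row 9 is (RV3, Aug, 85.5); avg_temp_c = 85.5.

85.5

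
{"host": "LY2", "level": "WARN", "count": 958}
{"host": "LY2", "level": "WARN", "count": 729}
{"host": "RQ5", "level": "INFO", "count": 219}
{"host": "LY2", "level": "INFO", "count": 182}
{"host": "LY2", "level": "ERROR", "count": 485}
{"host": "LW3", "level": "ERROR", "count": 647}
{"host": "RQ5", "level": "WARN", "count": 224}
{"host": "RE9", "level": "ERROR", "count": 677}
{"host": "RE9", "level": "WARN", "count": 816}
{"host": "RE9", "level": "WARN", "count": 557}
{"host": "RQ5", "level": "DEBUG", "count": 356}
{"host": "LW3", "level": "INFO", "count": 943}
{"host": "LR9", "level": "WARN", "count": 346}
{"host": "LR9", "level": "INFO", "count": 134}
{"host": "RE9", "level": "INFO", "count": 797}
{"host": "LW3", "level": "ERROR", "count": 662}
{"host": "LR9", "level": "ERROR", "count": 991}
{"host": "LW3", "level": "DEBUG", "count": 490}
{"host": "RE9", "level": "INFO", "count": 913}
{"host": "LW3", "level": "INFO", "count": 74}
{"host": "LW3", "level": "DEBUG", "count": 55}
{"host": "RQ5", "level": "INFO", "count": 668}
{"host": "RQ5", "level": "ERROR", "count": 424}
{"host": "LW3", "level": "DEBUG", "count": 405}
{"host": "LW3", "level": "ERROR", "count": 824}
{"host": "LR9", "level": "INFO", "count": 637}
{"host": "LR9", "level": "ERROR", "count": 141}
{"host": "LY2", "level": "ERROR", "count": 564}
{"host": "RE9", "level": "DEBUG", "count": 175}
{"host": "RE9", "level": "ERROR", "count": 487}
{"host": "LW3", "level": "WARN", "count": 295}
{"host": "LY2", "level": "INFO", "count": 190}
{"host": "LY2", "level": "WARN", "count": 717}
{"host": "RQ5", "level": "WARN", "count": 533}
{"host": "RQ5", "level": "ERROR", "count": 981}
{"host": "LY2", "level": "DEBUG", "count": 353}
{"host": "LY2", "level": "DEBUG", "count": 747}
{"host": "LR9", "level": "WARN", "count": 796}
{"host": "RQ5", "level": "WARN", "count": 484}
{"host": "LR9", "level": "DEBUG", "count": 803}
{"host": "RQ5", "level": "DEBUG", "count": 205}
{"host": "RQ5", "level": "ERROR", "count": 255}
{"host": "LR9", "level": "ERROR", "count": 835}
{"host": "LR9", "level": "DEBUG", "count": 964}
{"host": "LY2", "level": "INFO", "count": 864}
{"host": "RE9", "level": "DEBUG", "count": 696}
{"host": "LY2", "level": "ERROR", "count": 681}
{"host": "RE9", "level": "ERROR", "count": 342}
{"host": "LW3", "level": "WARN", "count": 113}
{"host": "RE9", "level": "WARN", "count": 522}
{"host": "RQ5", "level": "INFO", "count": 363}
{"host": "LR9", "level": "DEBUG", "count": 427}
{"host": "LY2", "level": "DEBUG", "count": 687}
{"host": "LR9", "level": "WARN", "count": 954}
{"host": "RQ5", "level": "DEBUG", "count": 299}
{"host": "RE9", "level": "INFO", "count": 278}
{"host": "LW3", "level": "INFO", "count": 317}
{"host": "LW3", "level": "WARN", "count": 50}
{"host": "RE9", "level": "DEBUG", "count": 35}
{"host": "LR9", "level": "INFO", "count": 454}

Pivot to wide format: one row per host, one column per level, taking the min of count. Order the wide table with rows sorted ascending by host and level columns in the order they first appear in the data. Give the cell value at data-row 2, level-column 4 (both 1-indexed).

55

With rows sorted ascending by host, row 2 is host=LW3. level columns in first-appearance order: WARN, INFO, ERROR, DEBUG; column 4 is DEBUG.
Long rows with host=LW3, level=DEBUG: min(490, 55, 405) = 55.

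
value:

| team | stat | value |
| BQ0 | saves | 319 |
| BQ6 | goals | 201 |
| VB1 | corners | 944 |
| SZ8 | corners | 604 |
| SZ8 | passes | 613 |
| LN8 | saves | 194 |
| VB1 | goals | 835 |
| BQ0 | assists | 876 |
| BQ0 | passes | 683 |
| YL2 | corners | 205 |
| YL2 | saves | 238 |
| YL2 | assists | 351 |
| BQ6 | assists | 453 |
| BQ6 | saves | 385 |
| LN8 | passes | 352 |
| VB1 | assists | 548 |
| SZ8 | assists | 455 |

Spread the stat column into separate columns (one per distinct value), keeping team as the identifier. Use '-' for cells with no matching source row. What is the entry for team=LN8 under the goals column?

No long-format row has team=LN8 and stat=goals, so the cell is -.

-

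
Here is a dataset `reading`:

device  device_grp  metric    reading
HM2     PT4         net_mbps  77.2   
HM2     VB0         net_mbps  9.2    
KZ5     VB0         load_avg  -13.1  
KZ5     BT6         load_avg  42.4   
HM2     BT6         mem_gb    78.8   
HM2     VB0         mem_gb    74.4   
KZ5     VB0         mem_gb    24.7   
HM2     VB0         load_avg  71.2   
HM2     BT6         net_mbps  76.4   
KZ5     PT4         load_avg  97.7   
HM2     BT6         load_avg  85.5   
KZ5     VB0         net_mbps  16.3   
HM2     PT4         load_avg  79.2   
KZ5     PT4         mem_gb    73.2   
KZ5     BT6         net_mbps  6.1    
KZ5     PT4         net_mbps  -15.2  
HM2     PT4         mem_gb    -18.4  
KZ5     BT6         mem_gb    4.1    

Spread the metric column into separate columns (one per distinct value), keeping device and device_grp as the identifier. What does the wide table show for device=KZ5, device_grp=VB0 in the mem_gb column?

Wide layout: rows indexed by device and device_grp, columns are the 3 distinct metric values (net_mbps, load_avg, mem_gb).
Cell (device=KZ5, device_grp=VB0, metric=mem_gb) draws from the long row where device=KZ5, device_grp=VB0 and metric=mem_gb, which has reading=24.7.

24.7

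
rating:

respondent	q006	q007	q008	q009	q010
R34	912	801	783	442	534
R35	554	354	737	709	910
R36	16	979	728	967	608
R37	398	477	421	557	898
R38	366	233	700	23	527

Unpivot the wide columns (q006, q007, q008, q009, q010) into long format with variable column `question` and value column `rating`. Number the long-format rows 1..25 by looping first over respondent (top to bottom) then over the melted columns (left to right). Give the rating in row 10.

25 rows total (5 × 5). Row 10: index ⌊(10-1)/5⌋ = 1 into respondent → R35; (10-1) mod 5 = 4 into the melted columns → q010.
So row 10 is (R35, q010, 910); rating = 910.

910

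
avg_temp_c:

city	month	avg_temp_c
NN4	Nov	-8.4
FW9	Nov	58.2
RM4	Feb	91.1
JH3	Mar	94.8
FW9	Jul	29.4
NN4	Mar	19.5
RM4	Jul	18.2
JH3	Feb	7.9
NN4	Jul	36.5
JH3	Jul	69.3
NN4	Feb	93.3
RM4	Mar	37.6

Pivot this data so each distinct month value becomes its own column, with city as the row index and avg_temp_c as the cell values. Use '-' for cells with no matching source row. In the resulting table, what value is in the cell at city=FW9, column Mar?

No long-format row has city=FW9 and month=Mar, so the cell is -.

-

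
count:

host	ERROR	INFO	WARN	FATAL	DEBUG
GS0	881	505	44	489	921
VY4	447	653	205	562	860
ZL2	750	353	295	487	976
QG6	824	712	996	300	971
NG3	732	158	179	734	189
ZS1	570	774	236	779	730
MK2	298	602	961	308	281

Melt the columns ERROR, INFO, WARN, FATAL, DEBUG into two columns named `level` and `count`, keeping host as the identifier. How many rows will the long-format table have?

35

7 host values × 5 melted columns = 35 rows.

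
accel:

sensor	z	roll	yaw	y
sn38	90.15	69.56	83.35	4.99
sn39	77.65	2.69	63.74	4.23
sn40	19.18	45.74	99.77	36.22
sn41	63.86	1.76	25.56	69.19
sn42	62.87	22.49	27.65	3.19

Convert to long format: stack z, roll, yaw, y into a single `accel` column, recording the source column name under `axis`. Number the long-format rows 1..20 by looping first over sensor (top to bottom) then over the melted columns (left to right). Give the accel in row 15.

20 rows total (5 × 4). Row 15: index ⌊(15-1)/4⌋ = 3 into sensor → sn41; (15-1) mod 4 = 2 into the melted columns → yaw.
So row 15 is (sn41, yaw, 25.56); accel = 25.56.

25.56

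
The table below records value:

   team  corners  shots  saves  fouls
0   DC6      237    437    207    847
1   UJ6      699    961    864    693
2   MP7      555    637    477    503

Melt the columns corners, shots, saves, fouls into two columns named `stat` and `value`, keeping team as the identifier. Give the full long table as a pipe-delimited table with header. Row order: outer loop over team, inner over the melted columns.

| team | stat | value |
| DC6 | corners | 237 |
| DC6 | shots | 437 |
| DC6 | saves | 207 |
| DC6 | fouls | 847 |
| UJ6 | corners | 699 |
| UJ6 | shots | 961 |
| UJ6 | saves | 864 |
| UJ6 | fouls | 693 |
| MP7 | corners | 555 |
| MP7 | shots | 637 |
| MP7 | saves | 477 |
| MP7 | fouls | 503 |

Each (team, column) pair becomes one row: 3 × 4 = 12 rows.
For example, (DC6, corners) → value=237.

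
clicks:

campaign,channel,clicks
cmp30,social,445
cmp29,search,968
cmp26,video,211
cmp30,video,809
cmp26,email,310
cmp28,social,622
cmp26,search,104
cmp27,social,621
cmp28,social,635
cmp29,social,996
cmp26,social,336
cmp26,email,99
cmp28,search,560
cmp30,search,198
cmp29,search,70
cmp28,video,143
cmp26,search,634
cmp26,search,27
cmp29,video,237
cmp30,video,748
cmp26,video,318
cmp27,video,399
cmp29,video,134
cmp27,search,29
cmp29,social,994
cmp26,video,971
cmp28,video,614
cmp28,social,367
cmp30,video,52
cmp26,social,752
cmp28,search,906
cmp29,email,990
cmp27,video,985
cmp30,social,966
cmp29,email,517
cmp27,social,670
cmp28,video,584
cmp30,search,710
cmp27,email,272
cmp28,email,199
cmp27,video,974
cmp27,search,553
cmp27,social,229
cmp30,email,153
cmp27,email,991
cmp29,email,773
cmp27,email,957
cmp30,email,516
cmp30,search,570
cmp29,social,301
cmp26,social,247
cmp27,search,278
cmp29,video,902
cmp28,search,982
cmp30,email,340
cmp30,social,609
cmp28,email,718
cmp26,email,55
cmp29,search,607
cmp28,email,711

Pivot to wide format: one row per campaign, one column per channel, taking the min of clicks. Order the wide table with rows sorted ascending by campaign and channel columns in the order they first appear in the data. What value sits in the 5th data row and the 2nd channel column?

198

With rows sorted ascending by campaign, row 5 is campaign=cmp30. channel columns in first-appearance order: social, search, video, email; column 2 is search.
Long rows with campaign=cmp30, channel=search: min(198, 710, 570) = 198.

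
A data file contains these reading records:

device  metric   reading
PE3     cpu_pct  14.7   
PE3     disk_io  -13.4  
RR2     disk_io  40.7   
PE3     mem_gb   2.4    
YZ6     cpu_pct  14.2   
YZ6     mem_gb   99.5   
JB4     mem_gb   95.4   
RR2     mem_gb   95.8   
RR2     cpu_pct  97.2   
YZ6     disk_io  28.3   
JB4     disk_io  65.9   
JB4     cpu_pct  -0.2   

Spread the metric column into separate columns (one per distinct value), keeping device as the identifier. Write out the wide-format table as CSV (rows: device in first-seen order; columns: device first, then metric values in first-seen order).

device,cpu_pct,disk_io,mem_gb
PE3,14.7,-13.4,2.4
RR2,97.2,40.7,95.8
YZ6,14.2,28.3,99.5
JB4,-0.2,65.9,95.4

Columns: device plus the 3 distinct metric values (cpu_pct, disk_io, mem_gb).
For example, row PE3 column cpu_pct takes reading=14.7 from the long row (PE3, cpu_pct).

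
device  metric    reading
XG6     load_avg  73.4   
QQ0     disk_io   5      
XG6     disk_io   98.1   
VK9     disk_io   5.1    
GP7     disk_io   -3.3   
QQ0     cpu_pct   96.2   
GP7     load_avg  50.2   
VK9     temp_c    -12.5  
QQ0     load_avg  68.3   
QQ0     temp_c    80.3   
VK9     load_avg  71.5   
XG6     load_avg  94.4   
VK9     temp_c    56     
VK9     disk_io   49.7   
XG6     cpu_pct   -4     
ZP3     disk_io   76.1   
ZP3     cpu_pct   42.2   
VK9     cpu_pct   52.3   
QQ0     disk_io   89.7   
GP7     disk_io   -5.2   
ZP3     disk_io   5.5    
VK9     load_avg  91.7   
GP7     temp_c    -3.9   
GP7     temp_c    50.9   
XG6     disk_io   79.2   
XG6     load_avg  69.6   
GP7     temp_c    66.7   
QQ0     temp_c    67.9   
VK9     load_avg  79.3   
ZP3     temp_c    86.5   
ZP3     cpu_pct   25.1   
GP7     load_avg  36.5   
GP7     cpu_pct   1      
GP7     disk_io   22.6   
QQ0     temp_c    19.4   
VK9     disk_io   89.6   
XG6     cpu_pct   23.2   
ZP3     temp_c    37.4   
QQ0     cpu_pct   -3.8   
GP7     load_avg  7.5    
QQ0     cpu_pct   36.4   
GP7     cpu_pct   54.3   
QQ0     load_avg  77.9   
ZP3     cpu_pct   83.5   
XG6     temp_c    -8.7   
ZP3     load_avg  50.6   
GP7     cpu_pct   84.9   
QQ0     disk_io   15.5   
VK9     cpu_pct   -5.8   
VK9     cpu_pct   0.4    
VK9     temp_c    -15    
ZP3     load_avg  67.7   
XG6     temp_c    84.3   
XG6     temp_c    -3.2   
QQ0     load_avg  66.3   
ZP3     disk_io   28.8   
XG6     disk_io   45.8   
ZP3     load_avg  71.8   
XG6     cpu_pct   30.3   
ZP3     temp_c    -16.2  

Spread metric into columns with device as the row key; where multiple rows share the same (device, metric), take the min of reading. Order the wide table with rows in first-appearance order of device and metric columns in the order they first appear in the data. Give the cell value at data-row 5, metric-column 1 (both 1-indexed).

50.6

With rows in first-appearance order of device, row 5 is device=ZP3. metric columns in first-appearance order: load_avg, disk_io, cpu_pct, temp_c; column 1 is load_avg.
Long rows with device=ZP3, metric=load_avg: min(50.6, 67.7, 71.8) = 50.6.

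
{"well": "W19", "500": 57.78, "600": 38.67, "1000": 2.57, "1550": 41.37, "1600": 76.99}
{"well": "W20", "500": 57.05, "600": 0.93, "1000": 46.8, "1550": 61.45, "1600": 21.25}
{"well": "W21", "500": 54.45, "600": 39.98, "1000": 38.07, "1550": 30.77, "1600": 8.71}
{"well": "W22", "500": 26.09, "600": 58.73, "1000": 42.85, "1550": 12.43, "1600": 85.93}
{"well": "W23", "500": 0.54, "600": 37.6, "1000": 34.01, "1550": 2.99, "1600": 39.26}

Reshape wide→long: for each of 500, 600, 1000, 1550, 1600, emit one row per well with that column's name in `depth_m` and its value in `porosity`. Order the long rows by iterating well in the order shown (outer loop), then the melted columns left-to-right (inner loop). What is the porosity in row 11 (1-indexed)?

54.45

25 rows total (5 × 5). Row 11: index ⌊(11-1)/5⌋ = 2 into well → W21; (11-1) mod 5 = 0 into the melted columns → 500.
So row 11 is (W21, 500, 54.45); porosity = 54.45.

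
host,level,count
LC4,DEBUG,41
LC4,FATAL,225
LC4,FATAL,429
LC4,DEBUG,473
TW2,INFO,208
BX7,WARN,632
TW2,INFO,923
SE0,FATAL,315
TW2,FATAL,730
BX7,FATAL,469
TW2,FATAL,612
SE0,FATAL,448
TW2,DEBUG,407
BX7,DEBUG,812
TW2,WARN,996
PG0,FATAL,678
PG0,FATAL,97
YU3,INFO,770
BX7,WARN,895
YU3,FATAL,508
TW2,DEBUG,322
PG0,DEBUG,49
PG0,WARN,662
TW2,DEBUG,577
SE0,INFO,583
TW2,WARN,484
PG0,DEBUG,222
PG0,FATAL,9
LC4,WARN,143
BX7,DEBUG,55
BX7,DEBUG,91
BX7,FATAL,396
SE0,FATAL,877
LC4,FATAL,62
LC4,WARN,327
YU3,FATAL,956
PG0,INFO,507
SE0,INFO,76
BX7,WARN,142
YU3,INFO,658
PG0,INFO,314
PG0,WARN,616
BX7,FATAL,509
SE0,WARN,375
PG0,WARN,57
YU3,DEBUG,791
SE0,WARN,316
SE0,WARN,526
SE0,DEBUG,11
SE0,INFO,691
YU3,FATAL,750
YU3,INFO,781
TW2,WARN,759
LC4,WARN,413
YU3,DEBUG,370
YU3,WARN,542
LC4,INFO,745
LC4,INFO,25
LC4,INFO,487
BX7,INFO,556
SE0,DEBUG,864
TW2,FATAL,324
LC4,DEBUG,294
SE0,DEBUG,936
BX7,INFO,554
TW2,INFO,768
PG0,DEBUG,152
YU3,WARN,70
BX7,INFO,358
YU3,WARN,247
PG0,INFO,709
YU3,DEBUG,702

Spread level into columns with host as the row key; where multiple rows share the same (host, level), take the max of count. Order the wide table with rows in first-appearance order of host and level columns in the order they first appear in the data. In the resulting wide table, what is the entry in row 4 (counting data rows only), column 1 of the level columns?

936

With rows in first-appearance order of host, row 4 is host=SE0. level columns in first-appearance order: DEBUG, FATAL, INFO, WARN; column 1 is DEBUG.
Long rows with host=SE0, level=DEBUG: max(11, 864, 936) = 936.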